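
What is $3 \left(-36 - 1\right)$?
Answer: $-111$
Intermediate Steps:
$3 \left(-36 - 1\right) = 3 \left(-37\right) = -111$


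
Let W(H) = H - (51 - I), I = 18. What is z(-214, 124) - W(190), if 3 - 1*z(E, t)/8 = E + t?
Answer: 587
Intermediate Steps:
z(E, t) = 24 - 8*E - 8*t (z(E, t) = 24 - 8*(E + t) = 24 + (-8*E - 8*t) = 24 - 8*E - 8*t)
W(H) = -33 + H (W(H) = H - (51 - 1*18) = H - (51 - 18) = H - 1*33 = H - 33 = -33 + H)
z(-214, 124) - W(190) = (24 - 8*(-214) - 8*124) - (-33 + 190) = (24 + 1712 - 992) - 1*157 = 744 - 157 = 587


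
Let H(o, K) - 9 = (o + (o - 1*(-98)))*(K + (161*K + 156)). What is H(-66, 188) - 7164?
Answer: -1047963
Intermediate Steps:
H(o, K) = 9 + (98 + 2*o)*(156 + 162*K) (H(o, K) = 9 + (o + (o - 1*(-98)))*(K + (161*K + 156)) = 9 + (o + (o + 98))*(K + (156 + 161*K)) = 9 + (o + (98 + o))*(156 + 162*K) = 9 + (98 + 2*o)*(156 + 162*K))
H(-66, 188) - 7164 = (15297 + 312*(-66) + 15876*188 + 324*188*(-66)) - 7164 = (15297 - 20592 + 2984688 - 4020192) - 7164 = -1040799 - 7164 = -1047963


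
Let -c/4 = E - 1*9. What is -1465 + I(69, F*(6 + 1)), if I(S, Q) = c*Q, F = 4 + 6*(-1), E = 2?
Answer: -1857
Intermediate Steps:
F = -2 (F = 4 - 6 = -2)
c = 28 (c = -4*(2 - 1*9) = -4*(2 - 9) = -4*(-7) = 28)
I(S, Q) = 28*Q
-1465 + I(69, F*(6 + 1)) = -1465 + 28*(-2*(6 + 1)) = -1465 + 28*(-2*7) = -1465 + 28*(-14) = -1465 - 392 = -1857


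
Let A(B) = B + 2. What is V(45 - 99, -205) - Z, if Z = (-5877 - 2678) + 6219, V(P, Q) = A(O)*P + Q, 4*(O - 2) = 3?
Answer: 3749/2 ≈ 1874.5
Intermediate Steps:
O = 11/4 (O = 2 + (¼)*3 = 2 + ¾ = 11/4 ≈ 2.7500)
A(B) = 2 + B
V(P, Q) = Q + 19*P/4 (V(P, Q) = (2 + 11/4)*P + Q = 19*P/4 + Q = Q + 19*P/4)
Z = -2336 (Z = -8555 + 6219 = -2336)
V(45 - 99, -205) - Z = (-205 + 19*(45 - 99)/4) - 1*(-2336) = (-205 + (19/4)*(-54)) + 2336 = (-205 - 513/2) + 2336 = -923/2 + 2336 = 3749/2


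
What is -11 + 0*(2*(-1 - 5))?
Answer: -11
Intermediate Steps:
-11 + 0*(2*(-1 - 5)) = -11 + 0*(2*(-6)) = -11 + 0*(-12) = -11 + 0 = -11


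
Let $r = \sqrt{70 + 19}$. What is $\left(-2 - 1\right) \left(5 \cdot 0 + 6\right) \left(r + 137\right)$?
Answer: $-2466 - 18 \sqrt{89} \approx -2635.8$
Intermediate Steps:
$r = \sqrt{89} \approx 9.434$
$\left(-2 - 1\right) \left(5 \cdot 0 + 6\right) \left(r + 137\right) = \left(-2 - 1\right) \left(5 \cdot 0 + 6\right) \left(\sqrt{89} + 137\right) = - 3 \left(0 + 6\right) \left(137 + \sqrt{89}\right) = \left(-3\right) 6 \left(137 + \sqrt{89}\right) = - 18 \left(137 + \sqrt{89}\right) = -2466 - 18 \sqrt{89}$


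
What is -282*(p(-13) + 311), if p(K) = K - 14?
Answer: -80088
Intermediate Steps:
p(K) = -14 + K
-282*(p(-13) + 311) = -282*((-14 - 13) + 311) = -282*(-27 + 311) = -282*284 = -80088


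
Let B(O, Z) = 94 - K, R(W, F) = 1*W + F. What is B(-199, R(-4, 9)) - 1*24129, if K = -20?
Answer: -24015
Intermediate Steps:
R(W, F) = F + W (R(W, F) = W + F = F + W)
B(O, Z) = 114 (B(O, Z) = 94 - 1*(-20) = 94 + 20 = 114)
B(-199, R(-4, 9)) - 1*24129 = 114 - 1*24129 = 114 - 24129 = -24015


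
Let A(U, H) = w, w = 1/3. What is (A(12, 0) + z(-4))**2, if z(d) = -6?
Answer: 289/9 ≈ 32.111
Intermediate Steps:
w = 1/3 ≈ 0.33333
A(U, H) = 1/3
(A(12, 0) + z(-4))**2 = (1/3 - 6)**2 = (-17/3)**2 = 289/9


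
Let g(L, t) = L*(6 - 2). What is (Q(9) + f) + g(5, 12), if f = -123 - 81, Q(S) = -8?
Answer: -192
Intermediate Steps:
g(L, t) = 4*L (g(L, t) = L*4 = 4*L)
f = -204
(Q(9) + f) + g(5, 12) = (-8 - 204) + 4*5 = -212 + 20 = -192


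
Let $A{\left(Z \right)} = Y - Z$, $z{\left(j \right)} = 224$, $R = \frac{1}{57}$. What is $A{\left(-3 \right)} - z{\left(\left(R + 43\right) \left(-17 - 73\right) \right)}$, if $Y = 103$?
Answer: $-118$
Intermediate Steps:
$R = \frac{1}{57} \approx 0.017544$
$A{\left(Z \right)} = 103 - Z$
$A{\left(-3 \right)} - z{\left(\left(R + 43\right) \left(-17 - 73\right) \right)} = \left(103 - -3\right) - 224 = \left(103 + 3\right) - 224 = 106 - 224 = -118$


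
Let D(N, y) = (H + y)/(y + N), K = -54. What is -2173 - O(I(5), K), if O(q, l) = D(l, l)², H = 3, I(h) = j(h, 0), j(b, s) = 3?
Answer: -2816497/1296 ≈ -2173.2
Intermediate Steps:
I(h) = 3
D(N, y) = (3 + y)/(N + y) (D(N, y) = (3 + y)/(y + N) = (3 + y)/(N + y))
O(q, l) = (3 + l)²/(4*l²) (O(q, l) = ((3 + l)/(l + l))² = ((3 + l)/((2*l)))² = ((1/(2*l))*(3 + l))² = ((3 + l)/(2*l))² = (3 + l)²/(4*l²))
-2173 - O(I(5), K) = -2173 - (3 - 54)²/(4*(-54)²) = -2173 - (-51)²/(4*2916) = -2173 - 2601/(4*2916) = -2173 - 1*289/1296 = -2173 - 289/1296 = -2816497/1296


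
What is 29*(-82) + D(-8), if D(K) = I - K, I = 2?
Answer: -2368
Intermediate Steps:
D(K) = 2 - K
29*(-82) + D(-8) = 29*(-82) + (2 - 1*(-8)) = -2378 + (2 + 8) = -2378 + 10 = -2368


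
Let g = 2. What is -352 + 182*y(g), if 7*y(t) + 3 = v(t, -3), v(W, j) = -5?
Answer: -560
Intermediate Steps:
y(t) = -8/7 (y(t) = -3/7 + (⅐)*(-5) = -3/7 - 5/7 = -8/7)
-352 + 182*y(g) = -352 + 182*(-8/7) = -352 - 208 = -560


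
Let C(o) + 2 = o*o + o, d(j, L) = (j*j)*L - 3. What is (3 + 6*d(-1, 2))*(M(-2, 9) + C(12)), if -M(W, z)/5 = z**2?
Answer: 753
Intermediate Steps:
d(j, L) = -3 + L*j**2 (d(j, L) = j**2*L - 3 = L*j**2 - 3 = -3 + L*j**2)
M(W, z) = -5*z**2
C(o) = -2 + o + o**2 (C(o) = -2 + (o*o + o) = -2 + (o**2 + o) = -2 + (o + o**2) = -2 + o + o**2)
(3 + 6*d(-1, 2))*(M(-2, 9) + C(12)) = (3 + 6*(-3 + 2*(-1)**2))*(-5*9**2 + (-2 + 12 + 12**2)) = (3 + 6*(-3 + 2*1))*(-5*81 + (-2 + 12 + 144)) = (3 + 6*(-3 + 2))*(-405 + 154) = (3 + 6*(-1))*(-251) = (3 - 6)*(-251) = -3*(-251) = 753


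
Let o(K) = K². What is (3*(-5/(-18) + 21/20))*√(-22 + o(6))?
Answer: 239*√14/60 ≈ 14.904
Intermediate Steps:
(3*(-5/(-18) + 21/20))*√(-22 + o(6)) = (3*(-5/(-18) + 21/20))*√(-22 + 6²) = (3*(-5*(-1/18) + 21*(1/20)))*√(-22 + 36) = (3*(5/18 + 21/20))*√14 = (3*(239/180))*√14 = 239*√14/60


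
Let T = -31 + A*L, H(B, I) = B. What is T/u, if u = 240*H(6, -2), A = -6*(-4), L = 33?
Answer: 761/1440 ≈ 0.52847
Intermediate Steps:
A = 24 (A = -(-24) = -1*(-24) = 24)
u = 1440 (u = 240*6 = 1440)
T = 761 (T = -31 + 24*33 = -31 + 792 = 761)
T/u = 761/1440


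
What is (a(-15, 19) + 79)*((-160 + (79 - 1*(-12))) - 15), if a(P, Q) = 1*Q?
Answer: -8232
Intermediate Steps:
a(P, Q) = Q
(a(-15, 19) + 79)*((-160 + (79 - 1*(-12))) - 15) = (19 + 79)*((-160 + (79 - 1*(-12))) - 15) = 98*((-160 + (79 + 12)) - 15) = 98*((-160 + 91) - 15) = 98*(-69 - 15) = 98*(-84) = -8232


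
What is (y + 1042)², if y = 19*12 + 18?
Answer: 1658944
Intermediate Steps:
y = 246 (y = 228 + 18 = 246)
(y + 1042)² = (246 + 1042)² = 1288² = 1658944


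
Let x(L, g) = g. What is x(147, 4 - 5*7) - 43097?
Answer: -43128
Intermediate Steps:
x(147, 4 - 5*7) - 43097 = (4 - 5*7) - 43097 = (4 - 35) - 43097 = -31 - 43097 = -43128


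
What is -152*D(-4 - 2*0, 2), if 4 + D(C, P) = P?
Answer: 304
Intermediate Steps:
D(C, P) = -4 + P
-152*D(-4 - 2*0, 2) = -152*(-4 + 2) = -152*(-2) = 304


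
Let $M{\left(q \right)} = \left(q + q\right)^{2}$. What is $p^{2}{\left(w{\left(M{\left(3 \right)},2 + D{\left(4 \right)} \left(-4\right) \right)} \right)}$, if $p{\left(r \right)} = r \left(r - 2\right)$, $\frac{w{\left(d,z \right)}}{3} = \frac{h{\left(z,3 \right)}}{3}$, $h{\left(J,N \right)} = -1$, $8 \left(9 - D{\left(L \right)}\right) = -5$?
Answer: $9$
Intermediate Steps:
$D{\left(L \right)} = \frac{77}{8}$ ($D{\left(L \right)} = 9 - - \frac{5}{8} = 9 + \frac{5}{8} = \frac{77}{8}$)
$M{\left(q \right)} = 4 q^{2}$ ($M{\left(q \right)} = \left(2 q\right)^{2} = 4 q^{2}$)
$w{\left(d,z \right)} = -1$ ($w{\left(d,z \right)} = 3 \left(- \frac{1}{3}\right) = -1$)
$p{\left(r \right)} = r \left(-2 + r\right)$
$p^{2}{\left(w{\left(M{\left(3 \right)},2 + D{\left(4 \right)} \left(-4\right) \right)} \right)} = \left(- (-2 - 1)\right)^{2} = \left(\left(-1\right) \left(-3\right)\right)^{2} = 3^{2} = 9$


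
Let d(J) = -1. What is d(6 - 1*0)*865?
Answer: -865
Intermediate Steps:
d(6 - 1*0)*865 = -1*865 = -865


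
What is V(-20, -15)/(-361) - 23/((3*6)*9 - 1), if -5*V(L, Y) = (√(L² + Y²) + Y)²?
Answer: -221/2527 ≈ -0.087456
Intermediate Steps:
V(L, Y) = -(Y + √(L² + Y²))²/5 (V(L, Y) = -(√(L² + Y²) + Y)²/5 = -(Y + √(L² + Y²))²/5)
V(-20, -15)/(-361) - 23/((3*6)*9 - 1) = -(-15 + √((-20)² + (-15)²))²/5/(-361) - 23/((3*6)*9 - 1) = -(-15 + √(400 + 225))²/5*(-1/361) - 23/(18*9 - 1) = -(-15 + √625)²/5*(-1/361) - 23/(162 - 1) = -(-15 + 25)²/5*(-1/361) - 23/161 = -⅕*10²*(-1/361) - 23*1/161 = -⅕*100*(-1/361) - ⅐ = -20*(-1/361) - ⅐ = 20/361 - ⅐ = -221/2527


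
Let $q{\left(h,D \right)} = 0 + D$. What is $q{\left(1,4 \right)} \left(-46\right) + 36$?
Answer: $-148$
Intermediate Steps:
$q{\left(h,D \right)} = D$
$q{\left(1,4 \right)} \left(-46\right) + 36 = 4 \left(-46\right) + 36 = -184 + 36 = -148$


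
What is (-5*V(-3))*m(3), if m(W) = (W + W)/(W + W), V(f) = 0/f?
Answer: 0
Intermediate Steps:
V(f) = 0
m(W) = 1 (m(W) = (2*W)/((2*W)) = (2*W)*(1/(2*W)) = 1)
(-5*V(-3))*m(3) = -5*0*1 = 0*1 = 0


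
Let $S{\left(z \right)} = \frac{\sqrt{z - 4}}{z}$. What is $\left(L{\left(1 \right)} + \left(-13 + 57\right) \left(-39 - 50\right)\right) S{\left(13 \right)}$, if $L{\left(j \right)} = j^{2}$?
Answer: $- \frac{11745}{13} \approx -903.46$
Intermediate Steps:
$S{\left(z \right)} = \frac{\sqrt{-4 + z}}{z}$
$\left(L{\left(1 \right)} + \left(-13 + 57\right) \left(-39 - 50\right)\right) S{\left(13 \right)} = \left(1^{2} + \left(-13 + 57\right) \left(-39 - 50\right)\right) \frac{\sqrt{-4 + 13}}{13} = \left(1 + 44 \left(-89\right)\right) \frac{\sqrt{9}}{13} = \left(1 - 3916\right) \frac{1}{13} \cdot 3 = \left(-3915\right) \frac{3}{13} = - \frac{11745}{13}$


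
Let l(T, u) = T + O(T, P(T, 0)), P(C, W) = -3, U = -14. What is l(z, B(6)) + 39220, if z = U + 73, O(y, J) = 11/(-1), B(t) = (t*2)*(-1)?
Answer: 39268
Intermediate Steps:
B(t) = -2*t (B(t) = (2*t)*(-1) = -2*t)
O(y, J) = -11 (O(y, J) = 11*(-1) = -11)
z = 59 (z = -14 + 73 = 59)
l(T, u) = -11 + T (l(T, u) = T - 11 = -11 + T)
l(z, B(6)) + 39220 = (-11 + 59) + 39220 = 48 + 39220 = 39268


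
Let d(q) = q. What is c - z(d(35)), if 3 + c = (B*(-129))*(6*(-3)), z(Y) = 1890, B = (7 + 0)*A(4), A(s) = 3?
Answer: 46869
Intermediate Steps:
B = 21 (B = (7 + 0)*3 = 7*3 = 21)
c = 48759 (c = -3 + (21*(-129))*(6*(-3)) = -3 - 2709*(-18) = -3 + 48762 = 48759)
c - z(d(35)) = 48759 - 1*1890 = 48759 - 1890 = 46869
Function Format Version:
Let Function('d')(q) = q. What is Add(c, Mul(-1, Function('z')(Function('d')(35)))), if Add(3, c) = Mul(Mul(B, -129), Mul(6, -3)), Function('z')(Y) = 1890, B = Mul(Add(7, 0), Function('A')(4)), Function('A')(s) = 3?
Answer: 46869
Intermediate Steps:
B = 21 (B = Mul(Add(7, 0), 3) = Mul(7, 3) = 21)
c = 48759 (c = Add(-3, Mul(Mul(21, -129), Mul(6, -3))) = Add(-3, Mul(-2709, -18)) = Add(-3, 48762) = 48759)
Add(c, Mul(-1, Function('z')(Function('d')(35)))) = Add(48759, Mul(-1, 1890)) = Add(48759, -1890) = 46869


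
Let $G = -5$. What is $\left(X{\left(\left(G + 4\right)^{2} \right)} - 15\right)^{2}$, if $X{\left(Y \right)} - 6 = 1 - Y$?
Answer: $81$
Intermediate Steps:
$X{\left(Y \right)} = 7 - Y$ ($X{\left(Y \right)} = 6 - \left(-1 + Y\right) = 7 - Y$)
$\left(X{\left(\left(G + 4\right)^{2} \right)} - 15\right)^{2} = \left(\left(7 - \left(-5 + 4\right)^{2}\right) - 15\right)^{2} = \left(\left(7 - \left(-1\right)^{2}\right) - 15\right)^{2} = \left(\left(7 - 1\right) - 15\right)^{2} = \left(6 - 15\right)^{2} = \left(-9\right)^{2} = 81$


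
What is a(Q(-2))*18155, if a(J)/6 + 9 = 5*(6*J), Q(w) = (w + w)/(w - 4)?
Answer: 1198230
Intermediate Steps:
Q(w) = 2*w/(-4 + w) (Q(w) = (2*w)/(-4 + w) = 2*w/(-4 + w))
a(J) = -54 + 180*J (a(J) = -54 + 6*(5*(6*J)) = -54 + 6*(30*J) = -54 + 180*J)
a(Q(-2))*18155 = (-54 + 180*(2*(-2)/(-4 - 2)))*18155 = (-54 + 180*(2*(-2)/(-6)))*18155 = (-54 + 180*(2*(-2)*(-1/6)))*18155 = (-54 + 180*(2/3))*18155 = (-54 + 120)*18155 = 66*18155 = 1198230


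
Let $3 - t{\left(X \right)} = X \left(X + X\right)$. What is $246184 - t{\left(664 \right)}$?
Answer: $1127973$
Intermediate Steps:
$t{\left(X \right)} = 3 - 2 X^{2}$ ($t{\left(X \right)} = 3 - X \left(X + X\right) = 3 - X 2 X = 3 - 2 X^{2}$)
$246184 - t{\left(664 \right)} = 246184 - \left(3 - 2 \cdot 664^{2}\right) = 246184 - \left(3 - 881792\right) = 246184 - -881789 = 246184 + 881789 = 1127973$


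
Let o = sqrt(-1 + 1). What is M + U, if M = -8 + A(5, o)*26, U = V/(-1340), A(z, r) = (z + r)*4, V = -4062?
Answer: 345071/670 ≈ 515.03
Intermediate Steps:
o = 0 (o = sqrt(0) = 0)
A(z, r) = 4*r + 4*z (A(z, r) = (r + z)*4 = 4*r + 4*z)
U = 2031/670 (U = -4062/(-1340) = -4062*(-1/1340) = 2031/670 ≈ 3.0313)
M = 512 (M = -8 + (4*0 + 4*5)*26 = -8 + (0 + 20)*26 = -8 + 20*26 = -8 + 520 = 512)
M + U = 512 + 2031/670 = 345071/670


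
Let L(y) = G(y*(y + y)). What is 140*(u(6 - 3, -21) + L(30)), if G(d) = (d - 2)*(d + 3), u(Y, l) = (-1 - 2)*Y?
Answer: 453849900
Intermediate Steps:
u(Y, l) = -3*Y
G(d) = (-2 + d)*(3 + d)
L(y) = -6 + 2*y² + 4*y⁴ (L(y) = -6 + y*(y + y) + (y*(y + y))² = -6 + y*(2*y) + (y*(2*y))² = -6 + 2*y² + (2*y²)² = -6 + 2*y² + 4*y⁴)
140*(u(6 - 3, -21) + L(30)) = 140*(-3*(6 - 3) + (-6 + 2*30² + 4*30⁴)) = 140*(-3*3 + (-6 + 2*900 + 4*810000)) = 140*(-9 + (-6 + 1800 + 3240000)) = 140*(-9 + 3241794) = 140*3241785 = 453849900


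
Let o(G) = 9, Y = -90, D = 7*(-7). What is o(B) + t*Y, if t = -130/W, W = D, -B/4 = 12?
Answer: -11259/49 ≈ -229.78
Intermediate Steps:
B = -48 (B = -4*12 = -48)
D = -49
W = -49
t = 130/49 (t = -130/(-49) = -130*(-1/49) = 130/49 ≈ 2.6531)
o(B) + t*Y = 9 + (130/49)*(-90) = 9 - 11700/49 = -11259/49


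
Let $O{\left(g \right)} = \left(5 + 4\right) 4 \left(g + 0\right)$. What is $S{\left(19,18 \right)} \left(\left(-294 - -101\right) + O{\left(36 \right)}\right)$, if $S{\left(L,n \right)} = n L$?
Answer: $377226$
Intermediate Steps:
$S{\left(L,n \right)} = L n$
$O{\left(g \right)} = 36 g$ ($O{\left(g \right)} = 9 \cdot 4 g = 36 g$)
$S{\left(19,18 \right)} \left(\left(-294 - -101\right) + O{\left(36 \right)}\right) = 19 \cdot 18 \left(\left(-294 - -101\right) + 36 \cdot 36\right) = 342 \left(\left(-294 + 101\right) + 1296\right) = 342 \left(-193 + 1296\right) = 342 \cdot 1103 = 377226$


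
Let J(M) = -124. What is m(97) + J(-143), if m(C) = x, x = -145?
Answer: -269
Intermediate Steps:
m(C) = -145
m(97) + J(-143) = -145 - 124 = -269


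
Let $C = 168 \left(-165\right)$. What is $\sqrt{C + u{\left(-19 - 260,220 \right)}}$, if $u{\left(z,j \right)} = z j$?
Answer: $90 i \sqrt{11} \approx 298.5 i$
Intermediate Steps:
$u{\left(z,j \right)} = j z$
$C = -27720$
$\sqrt{C + u{\left(-19 - 260,220 \right)}} = \sqrt{-27720 + 220 \left(-19 - 260\right)} = \sqrt{-27720 + 220 \left(-279\right)} = \sqrt{-27720 - 61380} = \sqrt{-89100} = 90 i \sqrt{11}$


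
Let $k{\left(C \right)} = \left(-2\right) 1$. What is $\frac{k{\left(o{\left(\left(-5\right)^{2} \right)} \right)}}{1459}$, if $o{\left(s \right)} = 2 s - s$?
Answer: $- \frac{2}{1459} \approx -0.0013708$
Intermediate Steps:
$o{\left(s \right)} = s$
$k{\left(C \right)} = -2$
$\frac{k{\left(o{\left(\left(-5\right)^{2} \right)} \right)}}{1459} = - \frac{2}{1459}$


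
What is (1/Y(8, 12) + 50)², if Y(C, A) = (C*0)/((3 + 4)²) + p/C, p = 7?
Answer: 128164/49 ≈ 2615.6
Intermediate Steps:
Y(C, A) = 7/C (Y(C, A) = (C*0)/((3 + 4)²) + 7/C = 0/(7²) + 7/C = 0/49 + 7/C = 0*(1/49) + 7/C = 0 + 7/C = 7/C)
(1/Y(8, 12) + 50)² = (1/(7/8) + 50)² = (8/7 + 50)² = (358/7)² = 128164/49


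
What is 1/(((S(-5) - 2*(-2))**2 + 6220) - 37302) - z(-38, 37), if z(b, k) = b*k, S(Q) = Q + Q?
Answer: 43650675/31046 ≈ 1406.0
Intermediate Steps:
S(Q) = 2*Q
1/(((S(-5) - 2*(-2))**2 + 6220) - 37302) - z(-38, 37) = 1/(((2*(-5) - 2*(-2))**2 + 6220) - 37302) - (-38)*37 = 1/(((-10 + 4)**2 + 6220) - 37302) - 1*(-1406) = 1/(((-6)**2 + 6220) - 37302) + 1406 = 1/((36 + 6220) - 37302) + 1406 = 1/(6256 - 37302) + 1406 = 1/(-31046) + 1406 = -1/31046 + 1406 = 43650675/31046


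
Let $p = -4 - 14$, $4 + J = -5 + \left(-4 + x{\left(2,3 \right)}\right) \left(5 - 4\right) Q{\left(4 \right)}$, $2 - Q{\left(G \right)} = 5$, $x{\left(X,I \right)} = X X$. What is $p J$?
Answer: $162$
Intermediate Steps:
$x{\left(X,I \right)} = X^{2}$
$Q{\left(G \right)} = -3$ ($Q{\left(G \right)} = 2 - 5 = -3$)
$J = -9$ ($J = -4 - \left(5 - \left(-4 + 2^{2}\right) \left(5 - 4\right) \left(-3\right)\right) = -4 - \left(5 - \left(-4 + 4\right) 1 \left(-3\right)\right) = -4 - \left(5 - 0 \cdot 1 \left(-3\right)\right) = -4 + \left(-5 + 0 \left(-3\right)\right) = -4 + \left(-5 + 0\right) = -4 - 5 = -9$)
$p = -18$
$p J = \left(-18\right) \left(-9\right) = 162$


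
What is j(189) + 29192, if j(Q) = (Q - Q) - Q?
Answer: 29003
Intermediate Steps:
j(Q) = -Q (j(Q) = 0 - Q = -Q)
j(189) + 29192 = -1*189 + 29192 = -189 + 29192 = 29003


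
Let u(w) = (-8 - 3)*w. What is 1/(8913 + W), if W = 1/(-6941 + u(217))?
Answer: 9328/83140463 ≈ 0.00011220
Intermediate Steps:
u(w) = -11*w
W = -1/9328 (W = 1/(-6941 - 11*217) = 1/(-6941 - 2387) = 1/(-9328) = -1/9328 ≈ -0.00010720)
1/(8913 + W) = 1/(8913 - 1/9328) = 1/(83140463/9328) = 9328/83140463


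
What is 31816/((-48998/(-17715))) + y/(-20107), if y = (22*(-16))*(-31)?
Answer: 5666090760452/492601393 ≈ 11502.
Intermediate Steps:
y = 10912 (y = -352*(-31) = 10912)
31816/((-48998/(-17715))) + y/(-20107) = 31816/((-48998/(-17715))) + 10912/(-20107) = 31816/((-48998*(-1/17715))) + 10912*(-1/20107) = 31816/(48998/17715) - 10912/20107 = 31816*(17715/48998) - 10912/20107 = 281810220/24499 - 10912/20107 = 5666090760452/492601393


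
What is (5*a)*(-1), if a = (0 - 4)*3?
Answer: 60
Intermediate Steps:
a = -12 (a = -4*3 = -12)
(5*a)*(-1) = (5*(-12))*(-1) = -60*(-1) = 60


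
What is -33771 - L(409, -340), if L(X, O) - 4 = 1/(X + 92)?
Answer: -16921276/501 ≈ -33775.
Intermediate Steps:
L(X, O) = 4 + 1/(92 + X) (L(X, O) = 4 + 1/(X + 92) = 4 + 1/(92 + X))
-33771 - L(409, -340) = -33771 - (369 + 4*409)/(92 + 409) = -33771 - (369 + 1636)/501 = -33771 - 2005/501 = -16921276/501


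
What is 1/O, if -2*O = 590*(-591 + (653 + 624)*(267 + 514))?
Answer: -1/294040070 ≈ -3.4009e-9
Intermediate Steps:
O = -294040070 (O = -295*(-591 + (653 + 624)*(267 + 514)) = -295*(-591 + 1277*781) = -295*(-591 + 997337) = -295*996746 = -1/2*588080140 = -294040070)
1/O = 1/(-294040070) = -1/294040070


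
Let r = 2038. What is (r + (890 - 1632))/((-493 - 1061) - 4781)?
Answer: -1296/6335 ≈ -0.20458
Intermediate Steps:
(r + (890 - 1632))/((-493 - 1061) - 4781) = (2038 + (890 - 1632))/((-493 - 1061) - 4781) = (2038 - 742)/(-1554 - 4781) = 1296/(-6335) = 1296*(-1/6335) = -1296/6335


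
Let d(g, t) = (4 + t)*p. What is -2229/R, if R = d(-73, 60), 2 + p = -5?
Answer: 2229/448 ≈ 4.9754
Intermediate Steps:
p = -7 (p = -2 - 5 = -7)
d(g, t) = -28 - 7*t (d(g, t) = (4 + t)*(-7) = -28 - 7*t)
R = -448 (R = -28 - 7*60 = -28 - 420 = -448)
-2229/R = -2229/(-448) = -2229*(-1/448) = 2229/448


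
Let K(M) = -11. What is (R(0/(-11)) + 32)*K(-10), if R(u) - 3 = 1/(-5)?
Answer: -1914/5 ≈ -382.80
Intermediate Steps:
R(u) = 14/5 (R(u) = 3 + 1/(-5) = 3 - ⅕ = 14/5)
(R(0/(-11)) + 32)*K(-10) = (14/5 + 32)*(-11) = (174/5)*(-11) = -1914/5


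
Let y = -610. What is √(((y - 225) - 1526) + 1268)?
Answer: I*√1093 ≈ 33.061*I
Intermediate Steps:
√(((y - 225) - 1526) + 1268) = √(((-610 - 225) - 1526) + 1268) = √((-835 - 1526) + 1268) = √(-2361 + 1268) = √(-1093) = I*√1093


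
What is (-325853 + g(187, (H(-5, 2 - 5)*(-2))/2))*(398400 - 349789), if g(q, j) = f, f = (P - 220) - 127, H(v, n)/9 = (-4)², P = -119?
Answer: -15862692909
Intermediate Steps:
H(v, n) = 144 (H(v, n) = 9*(-4)² = 9*16 = 144)
f = -466 (f = (-119 - 220) - 127 = -339 - 127 = -466)
g(q, j) = -466
(-325853 + g(187, (H(-5, 2 - 5)*(-2))/2))*(398400 - 349789) = (-325853 - 466)*(398400 - 349789) = -326319*48611 = -15862692909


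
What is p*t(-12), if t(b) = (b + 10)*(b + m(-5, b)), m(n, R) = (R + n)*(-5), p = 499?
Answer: -72854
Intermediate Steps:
m(n, R) = -5*R - 5*n
t(b) = (10 + b)*(25 - 4*b) (t(b) = (b + 10)*(b + (-5*b - 5*(-5))) = (10 + b)*(b + (-5*b + 25)) = (10 + b)*(b + (25 - 5*b)) = (10 + b)*(25 - 4*b))
p*t(-12) = 499*(250 - 15*(-12) - 4*(-12)**2) = 499*(250 + 180 - 4*144) = 499*(250 + 180 - 576) = 499*(-146) = -72854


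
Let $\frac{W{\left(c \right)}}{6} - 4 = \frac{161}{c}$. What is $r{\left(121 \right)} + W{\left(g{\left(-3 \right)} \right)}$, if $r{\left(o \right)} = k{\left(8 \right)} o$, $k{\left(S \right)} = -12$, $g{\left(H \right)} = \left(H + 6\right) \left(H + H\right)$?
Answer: $- \frac{4445}{3} \approx -1481.7$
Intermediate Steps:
$g{\left(H \right)} = 2 H \left(6 + H\right)$ ($g{\left(H \right)} = \left(6 + H\right) 2 H = 2 H \left(6 + H\right)$)
$W{\left(c \right)} = 24 + \frac{966}{c}$ ($W{\left(c \right)} = 24 + 6 \frac{161}{c} = 24 + \frac{966}{c}$)
$r{\left(o \right)} = - 12 o$
$r{\left(121 \right)} + W{\left(g{\left(-3 \right)} \right)} = \left(-12\right) 121 + \left(24 + \frac{966}{2 \left(-3\right) \left(6 - 3\right)}\right) = -1452 + \left(24 + \frac{966}{2 \left(-3\right) 3}\right) = -1452 + \left(24 + \frac{966}{-18}\right) = -1452 + \left(24 + 966 \left(- \frac{1}{18}\right)\right) = -1452 + \left(24 - \frac{161}{3}\right) = -1452 - \frac{89}{3} = - \frac{4445}{3}$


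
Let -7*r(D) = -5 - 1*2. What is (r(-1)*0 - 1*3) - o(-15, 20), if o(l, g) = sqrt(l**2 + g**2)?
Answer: -28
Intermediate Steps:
o(l, g) = sqrt(g**2 + l**2)
r(D) = 1 (r(D) = -(-5 - 1*2)/7 = -(-5 - 2)/7 = -1/7*(-7) = 1)
(r(-1)*0 - 1*3) - o(-15, 20) = (1*0 - 1*3) - sqrt(20**2 + (-15)**2) = (0 - 3) - sqrt(400 + 225) = -3 - sqrt(625) = -3 - 1*25 = -3 - 25 = -28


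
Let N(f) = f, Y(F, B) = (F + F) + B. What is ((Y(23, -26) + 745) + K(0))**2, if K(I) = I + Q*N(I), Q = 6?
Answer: 585225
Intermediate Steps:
Y(F, B) = B + 2*F (Y(F, B) = 2*F + B = B + 2*F)
K(I) = 7*I (K(I) = I + 6*I = 7*I)
((Y(23, -26) + 745) + K(0))**2 = (((-26 + 2*23) + 745) + 7*0)**2 = (((-26 + 46) + 745) + 0)**2 = ((20 + 745) + 0)**2 = (765 + 0)**2 = 765**2 = 585225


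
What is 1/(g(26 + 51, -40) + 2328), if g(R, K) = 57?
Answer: 1/2385 ≈ 0.00041929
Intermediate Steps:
1/(g(26 + 51, -40) + 2328) = 1/(57 + 2328) = 1/2385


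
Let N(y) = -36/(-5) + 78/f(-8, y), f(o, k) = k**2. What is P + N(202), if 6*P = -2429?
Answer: -60843572/153015 ≈ -397.63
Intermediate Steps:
P = -2429/6 (P = (1/6)*(-2429) = -2429/6 ≈ -404.83)
N(y) = 36/5 + 78/y**2 (N(y) = -36/(-5) + 78/(y**2) = -36*(-1/5) + 78/y**2 = 36/5 + 78/y**2)
P + N(202) = -2429/6 + (36/5 + 78/202**2) = -2429/6 + (36/5 + 78*(1/40804)) = -2429/6 + (36/5 + 39/20402) = -2429/6 + 734667/102010 = -60843572/153015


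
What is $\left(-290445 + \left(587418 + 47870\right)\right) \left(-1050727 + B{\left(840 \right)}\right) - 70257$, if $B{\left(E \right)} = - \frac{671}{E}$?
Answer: $- \frac{304362405128773}{840} \approx -3.6234 \cdot 10^{11}$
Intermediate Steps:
$\left(-290445 + \left(587418 + 47870\right)\right) \left(-1050727 + B{\left(840 \right)}\right) - 70257 = \left(-290445 + \left(587418 + 47870\right)\right) \left(-1050727 - \frac{671}{840}\right) - 70257 = \left(-290445 + 635288\right) \left(-1050727 - \frac{671}{840}\right) - 70257 = 344843 \left(-1050727 - \frac{671}{840}\right) - 70257 = 344843 \left(- \frac{882611351}{840}\right) - 70257 = - \frac{304362346112893}{840} - 70257 = - \frac{304362405128773}{840}$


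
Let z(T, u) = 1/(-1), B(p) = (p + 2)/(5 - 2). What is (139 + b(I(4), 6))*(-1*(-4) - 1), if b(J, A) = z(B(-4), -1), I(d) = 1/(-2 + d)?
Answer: 414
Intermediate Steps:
B(p) = 2/3 + p/3 (B(p) = (2 + p)/3 = (2 + p)*(1/3) = 2/3 + p/3)
z(T, u) = -1
b(J, A) = -1
(139 + b(I(4), 6))*(-1*(-4) - 1) = (139 - 1)*(-1*(-4) - 1) = 138*(4 - 1) = 138*3 = 414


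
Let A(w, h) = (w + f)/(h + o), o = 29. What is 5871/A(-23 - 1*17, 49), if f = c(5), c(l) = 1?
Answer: -11742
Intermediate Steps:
f = 1
A(w, h) = (1 + w)/(29 + h) (A(w, h) = (w + 1)/(h + 29) = (1 + w)/(29 + h))
5871/A(-23 - 1*17, 49) = 5871/(((1 + (-23 - 1*17))/(29 + 49))) = 5871/(((1 + (-23 - 17))/78)) = 5871/(((1 - 40)/78)) = 5871/(((1/78)*(-39))) = 5871/(-1/2) = 5871*(-2) = -11742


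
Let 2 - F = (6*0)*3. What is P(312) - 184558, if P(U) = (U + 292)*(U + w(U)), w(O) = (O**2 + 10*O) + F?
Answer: 60685354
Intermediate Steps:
F = 2 (F = 2 - 6*0*3 = 2 - 0*3 = 2 - 1*0 = 2 + 0 = 2)
w(O) = 2 + O**2 + 10*O (w(O) = (O**2 + 10*O) + 2 = 2 + O**2 + 10*O)
P(U) = (292 + U)*(2 + U**2 + 11*U) (P(U) = (U + 292)*(U + (2 + U**2 + 10*U)) = (292 + U)*(2 + U**2 + 11*U))
P(312) - 184558 = (584 + 312**3 + 303*312**2 + 3214*312) - 184558 = (584 + 30371328 + 303*97344 + 1002768) - 184558 = (584 + 30371328 + 29495232 + 1002768) - 184558 = 60869912 - 184558 = 60685354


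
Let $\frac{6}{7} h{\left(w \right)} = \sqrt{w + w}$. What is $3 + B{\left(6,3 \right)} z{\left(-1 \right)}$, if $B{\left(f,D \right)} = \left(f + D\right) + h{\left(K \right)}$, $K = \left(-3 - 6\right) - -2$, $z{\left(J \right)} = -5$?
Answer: $-42 - \frac{35 i \sqrt{14}}{6} \approx -42.0 - 21.826 i$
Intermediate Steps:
$K = -7$ ($K = \left(-3 - 6\right) + 2 = -9 + 2 = -7$)
$h{\left(w \right)} = \frac{7 \sqrt{2} \sqrt{w}}{6}$ ($h{\left(w \right)} = \frac{7 \sqrt{w + w}}{6} = \frac{7 \sqrt{2 w}}{6} = \frac{7 \sqrt{2} \sqrt{w}}{6}$)
$B{\left(f,D \right)} = D + f + \frac{7 i \sqrt{14}}{6}$ ($B{\left(f,D \right)} = \left(f + D\right) + \frac{7 \sqrt{2} \sqrt{-7}}{6} = \left(D + f\right) + \frac{7 \sqrt{2} i \sqrt{7}}{6} = \left(D + f\right) + \frac{7 i \sqrt{14}}{6} = D + f + \frac{7 i \sqrt{14}}{6}$)
$3 + B{\left(6,3 \right)} z{\left(-1 \right)} = 3 + \left(3 + 6 + \frac{7 i \sqrt{14}}{6}\right) \left(-5\right) = 3 + \left(9 + \frac{7 i \sqrt{14}}{6}\right) \left(-5\right) = 3 - \left(45 + \frac{35 i \sqrt{14}}{6}\right) = -42 - \frac{35 i \sqrt{14}}{6}$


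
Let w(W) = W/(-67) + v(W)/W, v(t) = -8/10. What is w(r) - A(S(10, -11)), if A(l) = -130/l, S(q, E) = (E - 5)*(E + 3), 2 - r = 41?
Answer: 1353097/836160 ≈ 1.6182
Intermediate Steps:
r = -39 (r = 2 - 1*41 = 2 - 41 = -39)
S(q, E) = (-5 + E)*(3 + E)
v(t) = -⅘ (v(t) = -8*⅒ = -⅘)
w(W) = -4/(5*W) - W/67 (w(W) = W/(-67) - 4/(5*W) = W*(-1/67) - 4/(5*W) = -W/67 - 4/(5*W) = -4/(5*W) - W/67)
w(r) - A(S(10, -11)) = (-⅘/(-39) - 1/67*(-39)) - (-130)/(-15 + (-11)² - 2*(-11)) = (-⅘*(-1/39) + 39/67) - (-130)/(-15 + 121 + 22) = (4/195 + 39/67) - (-130)/128 = 7873/13065 - (-130)/128 = 7873/13065 - 1*(-65/64) = 7873/13065 + 65/64 = 1353097/836160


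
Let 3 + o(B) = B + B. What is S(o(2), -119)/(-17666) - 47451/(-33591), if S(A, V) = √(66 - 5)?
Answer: 15817/11197 - √61/17666 ≈ 1.4122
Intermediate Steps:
o(B) = -3 + 2*B (o(B) = -3 + (B + B) = -3 + 2*B)
S(A, V) = √61
S(o(2), -119)/(-17666) - 47451/(-33591) = √61/(-17666) - 47451/(-33591) = √61*(-1/17666) - 47451*(-1/33591) = -√61/17666 + 15817/11197 = 15817/11197 - √61/17666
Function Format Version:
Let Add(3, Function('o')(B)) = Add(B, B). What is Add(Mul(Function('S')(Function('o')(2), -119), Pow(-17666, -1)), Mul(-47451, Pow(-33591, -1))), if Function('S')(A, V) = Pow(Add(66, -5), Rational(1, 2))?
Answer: Add(Rational(15817, 11197), Mul(Rational(-1, 17666), Pow(61, Rational(1, 2)))) ≈ 1.4122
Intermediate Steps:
Function('o')(B) = Add(-3, Mul(2, B)) (Function('o')(B) = Add(-3, Add(B, B)) = Add(-3, Mul(2, B)))
Function('S')(A, V) = Pow(61, Rational(1, 2))
Add(Mul(Function('S')(Function('o')(2), -119), Pow(-17666, -1)), Mul(-47451, Pow(-33591, -1))) = Add(Mul(Pow(61, Rational(1, 2)), Pow(-17666, -1)), Mul(-47451, Pow(-33591, -1))) = Add(Mul(Pow(61, Rational(1, 2)), Rational(-1, 17666)), Mul(-47451, Rational(-1, 33591))) = Add(Mul(Rational(-1, 17666), Pow(61, Rational(1, 2))), Rational(15817, 11197)) = Add(Rational(15817, 11197), Mul(Rational(-1, 17666), Pow(61, Rational(1, 2))))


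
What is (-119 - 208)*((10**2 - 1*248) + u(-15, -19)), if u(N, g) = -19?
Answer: 54609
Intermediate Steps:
(-119 - 208)*((10**2 - 1*248) + u(-15, -19)) = (-119 - 208)*((10**2 - 1*248) - 19) = -327*((100 - 248) - 19) = -327*(-148 - 19) = -327*(-167) = 54609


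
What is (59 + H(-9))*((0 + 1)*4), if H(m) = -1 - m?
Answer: 268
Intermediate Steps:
(59 + H(-9))*((0 + 1)*4) = (59 + (-1 - 1*(-9)))*((0 + 1)*4) = (59 + (-1 + 9))*(1*4) = (59 + 8)*4 = 67*4 = 268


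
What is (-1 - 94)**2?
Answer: 9025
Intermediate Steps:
(-1 - 94)**2 = (-95)**2 = 9025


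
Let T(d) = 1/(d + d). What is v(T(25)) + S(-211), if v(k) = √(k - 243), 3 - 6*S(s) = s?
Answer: 107/3 + I*√24298/10 ≈ 35.667 + 15.588*I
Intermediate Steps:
T(d) = 1/(2*d)
S(s) = ½ - s/6
v(k) = √(-243 + k)
v(T(25)) + S(-211) = √(-243 + (½)/25) + (½ - ⅙*(-211)) = √(-243 + (½)*(1/25)) + (½ + 211/6) = √(-243 + 1/50) + 107/3 = √(-12149/50) + 107/3 = I*√24298/10 + 107/3 = 107/3 + I*√24298/10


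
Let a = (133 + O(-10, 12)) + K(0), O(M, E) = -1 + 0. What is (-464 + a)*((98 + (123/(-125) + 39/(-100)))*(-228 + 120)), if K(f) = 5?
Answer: 426555477/125 ≈ 3.4124e+6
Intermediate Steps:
O(M, E) = -1
a = 137 (a = (133 - 1) + 5 = 132 + 5 = 137)
(-464 + a)*((98 + (123/(-125) + 39/(-100)))*(-228 + 120)) = (-464 + 137)*((98 + (123/(-125) + 39/(-100)))*(-228 + 120)) = -327*(98 + (123*(-1/125) + 39*(-1/100)))*(-108) = -327*(98 + (-123/125 - 39/100))*(-108) = -327*(98 - 687/500)*(-108) = -15798351*(-108)/500 = -327*(-1304451/125) = 426555477/125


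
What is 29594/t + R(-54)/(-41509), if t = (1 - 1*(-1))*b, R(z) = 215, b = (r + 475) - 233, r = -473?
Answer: -614258338/9588579 ≈ -64.061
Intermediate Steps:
b = -231 (b = (-473 + 475) - 233 = 2 - 233 = -231)
t = -462 (t = (1 - 1*(-1))*(-231) = (1 + 1)*(-231) = 2*(-231) = -462)
29594/t + R(-54)/(-41509) = 29594/(-462) + 215/(-41509) = 29594*(-1/462) + 215*(-1/41509) = -14797/231 - 215/41509 = -614258338/9588579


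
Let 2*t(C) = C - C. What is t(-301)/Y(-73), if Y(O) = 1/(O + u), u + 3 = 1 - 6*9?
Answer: 0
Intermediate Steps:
t(C) = 0 (t(C) = (C - C)/2 = (½)*0 = 0)
u = -56 (u = -3 + (1 - 6*9) = -3 + (1 - 54) = -3 - 53 = -56)
Y(O) = 1/(-56 + O) (Y(O) = 1/(O - 56) = 1/(-56 + O))
t(-301)/Y(-73) = 0/(1/(-56 - 73)) = 0/(1/(-129)) = 0/(-1/129) = 0*(-129) = 0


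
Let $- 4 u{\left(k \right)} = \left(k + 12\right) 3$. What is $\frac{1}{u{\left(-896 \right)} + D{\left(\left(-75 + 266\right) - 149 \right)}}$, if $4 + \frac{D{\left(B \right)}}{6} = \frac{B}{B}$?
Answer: $\frac{1}{645} \approx 0.0015504$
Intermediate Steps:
$u{\left(k \right)} = -9 - \frac{3 k}{4}$ ($u{\left(k \right)} = - \frac{\left(k + 12\right) 3}{4} = - \frac{\left(12 + k\right) 3}{4} = - \frac{36 + 3 k}{4} = -9 - \frac{3 k}{4}$)
$D{\left(B \right)} = -18$ ($D{\left(B \right)} = -24 + 6 \frac{B}{B} = -24 + 6 \cdot 1 = -24 + 6 = -18$)
$\frac{1}{u{\left(-896 \right)} + D{\left(\left(-75 + 266\right) - 149 \right)}} = \frac{1}{\left(-9 - -672\right) - 18} = \frac{1}{\left(-9 + 672\right) - 18} = \frac{1}{663 - 18} = \frac{1}{645}$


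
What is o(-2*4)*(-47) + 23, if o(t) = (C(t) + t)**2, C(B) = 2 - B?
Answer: -165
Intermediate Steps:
o(t) = 4 (o(t) = ((2 - t) + t)**2 = 2**2 = 4)
o(-2*4)*(-47) + 23 = 4*(-47) + 23 = -188 + 23 = -165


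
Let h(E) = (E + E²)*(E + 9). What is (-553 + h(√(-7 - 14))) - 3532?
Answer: -4295 - 12*I*√21 ≈ -4295.0 - 54.991*I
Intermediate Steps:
h(E) = (9 + E)*(E + E²) (h(E) = (E + E²)*(9 + E) = (9 + E)*(E + E²))
(-553 + h(√(-7 - 14))) - 3532 = (-553 + √(-7 - 14)*(9 + (√(-7 - 14))² + 10*√(-7 - 14))) - 3532 = (-553 + √(-21)*(9 + (√(-21))² + 10*√(-21))) - 3532 = (-553 + (I*√21)*(9 + (I*√21)² + 10*(I*√21))) - 3532 = (-553 + (I*√21)*(9 - 21 + 10*I*√21)) - 3532 = (-553 + (I*√21)*(-12 + 10*I*√21)) - 3532 = (-553 + I*√21*(-12 + 10*I*√21)) - 3532 = -4085 + I*√21*(-12 + 10*I*√21)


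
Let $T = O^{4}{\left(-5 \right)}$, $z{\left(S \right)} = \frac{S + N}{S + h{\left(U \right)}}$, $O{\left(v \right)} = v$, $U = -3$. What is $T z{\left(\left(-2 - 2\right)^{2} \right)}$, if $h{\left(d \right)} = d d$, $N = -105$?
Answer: $-2225$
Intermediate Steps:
$h{\left(d \right)} = d^{2}$
$z{\left(S \right)} = \frac{-105 + S}{9 + S}$ ($z{\left(S \right)} = \frac{S - 105}{S + \left(-3\right)^{2}} = \frac{-105 + S}{S + 9} = \frac{-105 + S}{9 + S}$)
$T = 625$ ($T = \left(-5\right)^{4} = 625$)
$T z{\left(\left(-2 - 2\right)^{2} \right)} = 625 \frac{-105 + \left(-2 - 2\right)^{2}}{9 + \left(-2 - 2\right)^{2}} = 625 \frac{-105 + \left(-4\right)^{2}}{9 + \left(-4\right)^{2}} = 625 \frac{-105 + 16}{9 + 16} = 625 \cdot \frac{1}{25} \left(-89\right) = 625 \left(- \frac{89}{25}\right) = -2225$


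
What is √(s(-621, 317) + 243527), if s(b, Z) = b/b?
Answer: 2*√60882 ≈ 493.49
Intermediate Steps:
s(b, Z) = 1
√(s(-621, 317) + 243527) = √(1 + 243527) = √243528 = 2*√60882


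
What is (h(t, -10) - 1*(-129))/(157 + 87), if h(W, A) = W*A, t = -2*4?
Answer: 209/244 ≈ 0.85656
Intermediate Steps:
t = -8
h(W, A) = A*W
(h(t, -10) - 1*(-129))/(157 + 87) = (-10*(-8) - 1*(-129))/(157 + 87) = (80 + 129)/244 = 209*(1/244) = 209/244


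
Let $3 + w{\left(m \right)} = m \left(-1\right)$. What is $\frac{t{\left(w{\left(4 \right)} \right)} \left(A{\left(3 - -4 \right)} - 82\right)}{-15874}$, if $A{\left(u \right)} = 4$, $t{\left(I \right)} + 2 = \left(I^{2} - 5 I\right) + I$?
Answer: $\frac{2925}{7937} \approx 0.36853$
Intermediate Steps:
$w{\left(m \right)} = -3 - m$ ($w{\left(m \right)} = -3 + m \left(-1\right) = -3 - m$)
$t{\left(I \right)} = -2 + I^{2} - 4 I$ ($t{\left(I \right)} = -2 + \left(\left(I^{2} - 5 I\right) + I\right) = -2 + \left(I^{2} - 4 I\right) = -2 + I^{2} - 4 I$)
$\frac{t{\left(w{\left(4 \right)} \right)} \left(A{\left(3 - -4 \right)} - 82\right)}{-15874} = \frac{\left(-2 + \left(-3 - 4\right)^{2} - 4 \left(-3 - 4\right)\right) \left(4 - 82\right)}{-15874} = \left(-2 + \left(-3 - 4\right)^{2} - 4 \left(-3 - 4\right)\right) \left(-78\right) \left(- \frac{1}{15874}\right) = \left(-2 + \left(-7\right)^{2} - -28\right) \left(-78\right) \left(- \frac{1}{15874}\right) = \left(-2 + 49 + 28\right) \left(-78\right) \left(- \frac{1}{15874}\right) = 75 \left(-78\right) \left(- \frac{1}{15874}\right) = \left(-5850\right) \left(- \frac{1}{15874}\right) = \frac{2925}{7937}$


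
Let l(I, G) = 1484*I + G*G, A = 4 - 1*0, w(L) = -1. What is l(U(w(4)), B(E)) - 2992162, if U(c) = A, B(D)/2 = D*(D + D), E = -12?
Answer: -2654450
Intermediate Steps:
B(D) = 4*D² (B(D) = 2*(D*(D + D)) = 2*(D*(2*D)) = 2*(2*D²) = 4*D²)
A = 4 (A = 4 + 0 = 4)
U(c) = 4
l(I, G) = G² + 1484*I (l(I, G) = 1484*I + G² = G² + 1484*I)
l(U(w(4)), B(E)) - 2992162 = ((4*(-12)²)² + 1484*4) - 2992162 = ((4*144)² + 5936) - 2992162 = (576² + 5936) - 2992162 = (331776 + 5936) - 2992162 = 337712 - 2992162 = -2654450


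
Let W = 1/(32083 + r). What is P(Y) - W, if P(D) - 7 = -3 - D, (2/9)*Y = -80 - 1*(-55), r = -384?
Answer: 7385865/63398 ≈ 116.50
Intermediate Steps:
Y = -225/2 (Y = 9*(-80 - 1*(-55))/2 = 9*(-80 + 55)/2 = (9/2)*(-25) = -225/2 ≈ -112.50)
W = 1/31699 (W = 1/(32083 - 384) = 1/31699 ≈ 3.1547e-5)
P(D) = 4 - D (P(D) = 7 + (-3 - D) = 4 - D)
P(Y) - W = (4 - 1*(-225/2)) - 1*1/31699 = (4 + 225/2) - 1/31699 = 233/2 - 1/31699 = 7385865/63398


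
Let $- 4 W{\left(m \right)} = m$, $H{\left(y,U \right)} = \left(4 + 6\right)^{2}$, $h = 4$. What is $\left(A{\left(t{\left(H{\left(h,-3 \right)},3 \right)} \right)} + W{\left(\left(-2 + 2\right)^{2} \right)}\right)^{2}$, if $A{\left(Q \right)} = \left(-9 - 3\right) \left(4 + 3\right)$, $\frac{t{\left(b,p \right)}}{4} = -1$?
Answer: $7056$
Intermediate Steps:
$H{\left(y,U \right)} = 100$ ($H{\left(y,U \right)} = 10^{2} = 100$)
$t{\left(b,p \right)} = -4$ ($t{\left(b,p \right)} = 4 \left(-1\right) = -4$)
$W{\left(m \right)} = - \frac{m}{4}$
$A{\left(Q \right)} = -84$ ($A{\left(Q \right)} = \left(-12\right) 7 = -84$)
$\left(A{\left(t{\left(H{\left(h,-3 \right)},3 \right)} \right)} + W{\left(\left(-2 + 2\right)^{2} \right)}\right)^{2} = \left(-84 - \frac{\left(-2 + 2\right)^{2}}{4}\right)^{2} = \left(-84 - \frac{0^{2}}{4}\right)^{2} = \left(-84 - 0\right)^{2} = \left(-84 + 0\right)^{2} = \left(-84\right)^{2} = 7056$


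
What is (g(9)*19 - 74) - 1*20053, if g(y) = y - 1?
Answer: -19975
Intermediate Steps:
g(y) = -1 + y
(g(9)*19 - 74) - 1*20053 = ((-1 + 9)*19 - 74) - 1*20053 = (8*19 - 74) - 20053 = (152 - 74) - 20053 = 78 - 20053 = -19975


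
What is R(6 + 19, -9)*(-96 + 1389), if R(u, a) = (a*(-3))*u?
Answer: 872775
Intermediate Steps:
R(u, a) = -3*a*u (R(u, a) = (-3*a)*u = -3*a*u)
R(6 + 19, -9)*(-96 + 1389) = (-3*(-9)*(6 + 19))*(-96 + 1389) = -3*(-9)*25*1293 = 675*1293 = 872775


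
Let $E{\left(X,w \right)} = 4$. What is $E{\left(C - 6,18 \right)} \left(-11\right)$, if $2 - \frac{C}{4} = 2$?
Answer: $-44$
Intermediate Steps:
$C = 0$ ($C = 8 - 8 = 0$)
$E{\left(C - 6,18 \right)} \left(-11\right) = 4 \left(-11\right) = -44$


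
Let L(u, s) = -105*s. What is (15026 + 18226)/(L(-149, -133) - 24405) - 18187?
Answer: -15825461/870 ≈ -18190.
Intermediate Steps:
(15026 + 18226)/(L(-149, -133) - 24405) - 18187 = (15026 + 18226)/(-105*(-133) - 24405) - 18187 = 33252/(13965 - 24405) - 18187 = 33252/(-10440) - 18187 = 33252*(-1/10440) - 18187 = -2771/870 - 18187 = -15825461/870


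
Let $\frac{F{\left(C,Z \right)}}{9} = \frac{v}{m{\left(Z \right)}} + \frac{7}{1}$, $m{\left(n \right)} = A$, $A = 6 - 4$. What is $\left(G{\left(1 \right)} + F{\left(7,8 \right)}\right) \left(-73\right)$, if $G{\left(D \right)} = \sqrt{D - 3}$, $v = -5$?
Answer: $- \frac{5913}{2} - 73 i \sqrt{2} \approx -2956.5 - 103.24 i$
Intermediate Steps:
$G{\left(D \right)} = \sqrt{-3 + D}$
$A = 2$ ($A = 6 - 4 = 2$)
$m{\left(n \right)} = 2$
$F{\left(C,Z \right)} = \frac{81}{2}$ ($F{\left(C,Z \right)} = 9 \left(- \frac{5}{2} + \frac{7}{1}\right) = 9 \left(\left(-5\right) \frac{1}{2} + 7 \cdot 1\right) = 9 \left(- \frac{5}{2} + 7\right) = 9 \cdot \frac{9}{2} = \frac{81}{2}$)
$\left(G{\left(1 \right)} + F{\left(7,8 \right)}\right) \left(-73\right) = \left(\sqrt{-3 + 1} + \frac{81}{2}\right) \left(-73\right) = \left(\sqrt{-2} + \frac{81}{2}\right) \left(-73\right) = \left(i \sqrt{2} + \frac{81}{2}\right) \left(-73\right) = \left(\frac{81}{2} + i \sqrt{2}\right) \left(-73\right) = - \frac{5913}{2} - 73 i \sqrt{2}$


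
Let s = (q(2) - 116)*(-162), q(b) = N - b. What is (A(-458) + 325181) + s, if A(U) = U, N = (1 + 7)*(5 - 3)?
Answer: 341247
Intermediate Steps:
N = 16 (N = 8*2 = 16)
q(b) = 16 - b
s = 16524 (s = ((16 - 1*2) - 116)*(-162) = ((16 - 2) - 116)*(-162) = (14 - 116)*(-162) = -102*(-162) = 16524)
(A(-458) + 325181) + s = (-458 + 325181) + 16524 = 324723 + 16524 = 341247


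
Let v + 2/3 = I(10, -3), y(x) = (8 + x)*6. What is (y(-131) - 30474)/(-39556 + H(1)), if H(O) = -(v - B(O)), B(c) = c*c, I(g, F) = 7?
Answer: 23409/29671 ≈ 0.78895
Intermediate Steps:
B(c) = c²
y(x) = 48 + 6*x
v = 19/3 (v = -⅔ + 7 = 19/3 ≈ 6.3333)
H(O) = -19/3 + O² (H(O) = -(19/3 - O²) = -19/3 + O²)
(y(-131) - 30474)/(-39556 + H(1)) = ((48 + 6*(-131)) - 30474)/(-39556 + (-19/3 + 1²)) = ((48 - 786) - 30474)/(-39556 + (-19/3 + 1)) = (-738 - 30474)/(-39556 - 16/3) = -31212/(-118684/3) = -31212*(-3/118684) = 23409/29671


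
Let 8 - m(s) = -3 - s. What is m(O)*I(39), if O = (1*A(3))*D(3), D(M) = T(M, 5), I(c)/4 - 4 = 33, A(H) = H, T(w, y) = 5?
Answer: 3848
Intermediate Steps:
I(c) = 148 (I(c) = 16 + 4*33 = 16 + 132 = 148)
D(M) = 5
O = 15 (O = (1*3)*5 = 3*5 = 15)
m(s) = 11 + s (m(s) = 8 - (-3 - s) = 8 + (3 + s) = 11 + s)
m(O)*I(39) = (11 + 15)*148 = 26*148 = 3848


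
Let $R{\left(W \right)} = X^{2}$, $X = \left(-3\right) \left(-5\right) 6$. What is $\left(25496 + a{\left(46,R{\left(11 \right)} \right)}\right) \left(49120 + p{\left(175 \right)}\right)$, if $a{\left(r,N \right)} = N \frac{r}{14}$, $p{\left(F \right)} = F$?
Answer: $\frac{17981435740}{7} \approx 2.5688 \cdot 10^{9}$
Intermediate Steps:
$X = 90$ ($X = 15 \cdot 6 = 90$)
$R{\left(W \right)} = 8100$ ($R{\left(W \right)} = 90^{2} = 8100$)
$a{\left(r,N \right)} = \frac{N r}{14}$ ($a{\left(r,N \right)} = N r \frac{1}{14} = N \frac{r}{14} = \frac{N r}{14}$)
$\left(25496 + a{\left(46,R{\left(11 \right)} \right)}\right) \left(49120 + p{\left(175 \right)}\right) = \left(25496 + \frac{1}{14} \cdot 8100 \cdot 46\right) \left(49120 + 175\right) = \left(25496 + \frac{186300}{7}\right) 49295 = \frac{364772}{7} \cdot 49295 = \frac{17981435740}{7}$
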